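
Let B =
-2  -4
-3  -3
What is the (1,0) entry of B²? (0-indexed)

15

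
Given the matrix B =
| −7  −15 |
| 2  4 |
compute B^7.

tr B = −3 and det B = 2, so the characteristic polynomial is λ² − (−3)λ + (2) with roots −1 and −2.
Eigenvectors give P = [[−5, −3], [2, 1]] with P⁻¹ = [[1, 3], [−2, −5]], and B = P·diag(−1, −2)·P⁻¹.
Then B^7 = P·diag(−1, −128)·P⁻¹ = [[5, 384], [−2, −128]] · [[1, 3], [−2, −5]] = [[−763, −1905], [254, 634]].

[[−763, −1905], [254, 634]]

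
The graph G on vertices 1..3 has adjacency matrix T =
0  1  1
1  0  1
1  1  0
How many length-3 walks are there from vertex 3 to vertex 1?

The number of length-3 walks from vertex 3 to vertex 1 is entry (3,1) of T³, where T is the adjacency matrix.
T² = [[2, 1, 1], [1, 2, 1], [1, 1, 2]]
T³ = [[2, 3, 3], [3, 2, 3], [3, 3, 2]]

3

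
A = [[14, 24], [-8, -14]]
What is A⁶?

tr A = 0 and det A = -4, so the characteristic polynomial is λ² − (0)λ + (-4) with roots 2 and -2.
Eigenvectors give P = [[-2, -3], [1, 2]] with P⁻¹ = [[-2, -3], [1, 2]], and A = P·diag(2, -2)·P⁻¹.
Then A⁶ = P·diag(64, 64)·P⁻¹ = [[-128, -192], [64, 128]] · [[-2, -3], [1, 2]] = [[64, 0], [0, 64]].

[[64, 0], [0, 64]]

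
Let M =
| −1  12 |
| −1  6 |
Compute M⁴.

[[−179, 780], [−65, 276]]

tr M = 5 and det M = 6, so the characteristic polynomial is λ² − (5)λ + (6) with roots 3 and 2.
Eigenvectors give P = [[3, 4], [1, 1]] with P⁻¹ = [[−1, 4], [1, −3]], and M = P·diag(3, 2)·P⁻¹.
Then M⁴ = P·diag(81, 16)·P⁻¹ = [[243, 64], [81, 16]] · [[−1, 4], [1, −3]] = [[−179, 780], [−65, 276]].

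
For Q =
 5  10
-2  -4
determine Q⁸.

[[5, 10], [-2, -4]]

Q² = Q (a projection; rank 1, trace 1), so Q⁸ = Q.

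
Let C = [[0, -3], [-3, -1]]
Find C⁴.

[[90, 57], [57, 109]]

C² = [[9, 3], [3, 10]]
C³ = [[-9, -30], [-30, -19]]
C⁴ = [[90, 57], [57, 109]]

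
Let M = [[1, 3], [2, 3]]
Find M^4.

M^2 = [[7, 12], [8, 15]]
M^3 = [[31, 57], [38, 69]]
M^4 = [[145, 264], [176, 321]]

[[145, 264], [176, 321]]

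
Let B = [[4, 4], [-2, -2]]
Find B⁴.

[[32, 32], [-16, -16]]

B² = [[8, 8], [-4, -4]]
B³ = [[16, 16], [-8, -8]]
B⁴ = [[32, 32], [-16, -16]]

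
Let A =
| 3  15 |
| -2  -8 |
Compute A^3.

tr A = -5 and det A = 6, so the characteristic polynomial is λ² − (-5)λ + (6) with roots -2 and -3.
Eigenvectors give P = [[-3, -5], [1, 2]] with P⁻¹ = [[-2, -5], [1, 3]], and A = P·diag(-2, -3)·P⁻¹.
Then A^3 = P·diag(-8, -27)·P⁻¹ = [[24, 135], [-8, -54]] · [[-2, -5], [1, 3]] = [[87, 285], [-38, -122]].

[[87, 285], [-38, -122]]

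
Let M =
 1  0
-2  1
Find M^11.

[[1, 0], [-22, 1]]

M = I + N where N = [[0, 0], [-2, 0]] is strictly lower-triangular, so N^2 = 0.
(I + N)^11 = I + 11·N = [[1, 0], [-22, 1]].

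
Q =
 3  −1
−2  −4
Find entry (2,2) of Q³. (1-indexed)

−74

Q² = [[11, 1], [2, 18]]
Q³ = [[31, −15], [−30, −74]]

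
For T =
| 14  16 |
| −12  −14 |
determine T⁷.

tr T = 0 and det T = −4, so the characteristic polynomial is λ² − (0)λ + (−4) with roots −2 and 2.
Eigenvectors give P = [[1, 4], [−1, −3]] with P⁻¹ = [[−3, −4], [1, 1]], and T = P·diag(−2, 2)·P⁻¹.
Then T⁷ = P·diag(−128, 128)·P⁻¹ = [[−128, 512], [128, −384]] · [[−3, −4], [1, 1]] = [[896, 1024], [−768, −896]].

[[896, 1024], [−768, −896]]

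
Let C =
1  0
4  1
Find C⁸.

C = I + N where N = [[0, 0], [4, 0]] is strictly lower-triangular, so N² = 0.
(I + N)⁸ = I + 8·N = [[1, 0], [32, 1]].

[[1, 0], [32, 1]]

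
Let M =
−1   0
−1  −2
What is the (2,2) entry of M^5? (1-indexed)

−32

tr M = −3 and det M = 2, so the characteristic polynomial is λ² − (−3)λ + (2) with roots −2 and −1.
Eigenvectors give P = [[0, −1], [1, 1]] with P⁻¹ = [[1, 1], [−1, 0]], and M = P·diag(−2, −1)·P⁻¹.
Then M^5 = P·diag(−32, −1)·P⁻¹ = [[0, 1], [−32, −1]] · [[1, 1], [−1, 0]] = [[−1, 0], [−31, −32]].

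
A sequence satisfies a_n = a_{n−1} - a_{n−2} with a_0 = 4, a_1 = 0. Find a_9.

With companion matrix M = [[1, -1], [1, 0]], [a_n, a_{n−1}]ᵀ = M·[a_{n−1}, a_{n−2}]ᵀ, so [a_9, a_8]ᵀ = M⁸·[a_1, a_0]ᵀ.
M⁸ = [[0, -1], [1, -1]], giving [a_9, a_8]ᵀ = [[-4], [-4]].

-4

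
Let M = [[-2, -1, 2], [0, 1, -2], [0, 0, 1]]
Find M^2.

[[4, 1, 0], [0, 1, -4], [0, 0, 1]]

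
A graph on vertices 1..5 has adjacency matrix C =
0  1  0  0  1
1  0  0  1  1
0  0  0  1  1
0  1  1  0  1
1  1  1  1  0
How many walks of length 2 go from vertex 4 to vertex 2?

1

The number of length-2 walks from vertex 4 to vertex 2 is entry (4,2) of C², where C is the adjacency matrix.
C² = [[2, 1, 1, 2, 1], [1, 3, 2, 1, 2], [1, 2, 2, 1, 1], [2, 1, 1, 3, 2], [1, 2, 1, 2, 4]]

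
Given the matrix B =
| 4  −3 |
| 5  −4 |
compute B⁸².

B² = I (check: tr B = 0 and det B = −1), so B⁸² = I since 82 is even.

[[1, 0], [0, 1]]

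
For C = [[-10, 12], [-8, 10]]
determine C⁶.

tr C = 0 and det C = -4, so the characteristic polynomial is λ² − (0)λ + (-4) with roots -2 and 2.
Eigenvectors give P = [[3, -1], [2, -1]] with P⁻¹ = [[1, -1], [2, -3]], and C = P·diag(-2, 2)·P⁻¹.
Then C⁶ = P·diag(64, 64)·P⁻¹ = [[192, -64], [128, -64]] · [[1, -1], [2, -3]] = [[64, 0], [0, 64]].

[[64, 0], [0, 64]]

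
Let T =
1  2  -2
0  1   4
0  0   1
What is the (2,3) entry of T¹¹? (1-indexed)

T = I + N where N = [[0, 2, -2], [0, 0, 4], [0, 0, 0]] is strictly upper-triangular, so N³ = 0.
(I + N)¹¹ = I + 11·N + 55·N² = [[1, 22, 418], [0, 1, 44], [0, 0, 1]].

44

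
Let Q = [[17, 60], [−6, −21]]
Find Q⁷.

[[19673, 65580], [−6558, −21861]]

tr Q = −4 and det Q = 3, so the characteristic polynomial is λ² − (−4)λ + (3) with roots −3 and −1.
Eigenvectors give P = [[3, 10], [−1, −3]] with P⁻¹ = [[−3, −10], [1, 3]], and Q = P·diag(−3, −1)·P⁻¹.
Then Q⁷ = P·diag(−2187, −1)·P⁻¹ = [[−6561, −10], [2187, 3]] · [[−3, −10], [1, 3]] = [[19673, 65580], [−6558, −21861]].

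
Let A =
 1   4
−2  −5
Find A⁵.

tr A = −4 and det A = 3, so the characteristic polynomial is λ² − (−4)λ + (3) with roots −1 and −3.
Eigenvectors give P = [[2, −1], [−1, 1]] with P⁻¹ = [[1, 1], [1, 2]], and A = P·diag(−1, −3)·P⁻¹.
Then A⁵ = P·diag(−1, −243)·P⁻¹ = [[−2, 243], [1, −243]] · [[1, 1], [1, 2]] = [[241, 484], [−242, −485]].

[[241, 484], [−242, −485]]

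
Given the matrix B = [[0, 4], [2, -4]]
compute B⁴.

[[192, -512], [-256, 704]]

B² = [[8, -16], [-8, 24]]
B³ = [[-32, 96], [48, -128]]
B⁴ = [[192, -512], [-256, 704]]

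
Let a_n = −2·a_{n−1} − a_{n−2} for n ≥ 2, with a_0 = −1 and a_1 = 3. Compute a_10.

With companion matrix A = [[−2, −1], [1, 0]], [a_n, a_{n−1}]ᵀ = A·[a_{n−1}, a_{n−2}]ᵀ, so [a_10, a_9]ᵀ = A⁹·[a_1, a_0]ᵀ.
A⁹ = [[−10, −9], [9, 8]], giving [a_10, a_9]ᵀ = [[−21], [19]].

−21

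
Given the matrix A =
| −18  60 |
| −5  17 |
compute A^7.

tr A = −1 and det A = −6, so the characteristic polynomial is λ² − (−1)λ + (−6) with roots −3 and 2.
Eigenvectors give P = [[4, 3], [1, 1]] with P⁻¹ = [[1, −3], [−1, 4]], and A = P·diag(−3, 2)·P⁻¹.
Then A^7 = P·diag(−2187, 128)·P⁻¹ = [[−8748, 384], [−2187, 128]] · [[1, −3], [−1, 4]] = [[−9132, 27780], [−2315, 7073]].

[[−9132, 27780], [−2315, 7073]]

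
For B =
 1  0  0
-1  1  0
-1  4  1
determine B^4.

[[1, 0, 0], [-4, 1, 0], [-28, 16, 1]]

B = I + N where N = [[0, 0, 0], [-1, 0, 0], [-1, 4, 0]] is strictly lower-triangular, so N^3 = 0.
(I + N)^4 = I + 4·N + 6·N^2 = [[1, 0, 0], [-4, 1, 0], [-28, 16, 1]].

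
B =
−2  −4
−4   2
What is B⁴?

[[400, 0], [0, 400]]

B² = [[20, 0], [0, 20]]
B³ = [[−40, −80], [−80, 40]]
B⁴ = [[400, 0], [0, 400]]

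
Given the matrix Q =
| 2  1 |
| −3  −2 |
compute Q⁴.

[[1, 0], [0, 1]]

Q² = I (check: tr Q = 0 and det Q = −1), so Q⁴ = I since 4 is even.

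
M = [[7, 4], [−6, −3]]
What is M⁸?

tr M = 4 and det M = 3, so the characteristic polynomial is λ² − (4)λ + (3) with roots 3 and 1.
Eigenvectors give P = [[−1, −2], [1, 3]] with P⁻¹ = [[−3, −2], [1, 1]], and M = P·diag(3, 1)·P⁻¹.
Then M⁸ = P·diag(6561, 1)·P⁻¹ = [[−6561, −2], [6561, 3]] · [[−3, −2], [1, 1]] = [[19681, 13120], [−19680, −13119]].

[[19681, 13120], [−19680, −13119]]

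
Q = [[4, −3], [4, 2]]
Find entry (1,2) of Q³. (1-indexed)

−48

Q² = [[4, −18], [24, −8]]
Q³ = [[−56, −48], [64, −88]]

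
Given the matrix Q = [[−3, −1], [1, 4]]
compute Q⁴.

Q² = [[8, −1], [1, 15]]
Q³ = [[−25, −12], [12, 59]]
Q⁴ = [[63, −23], [23, 224]]

[[63, −23], [23, 224]]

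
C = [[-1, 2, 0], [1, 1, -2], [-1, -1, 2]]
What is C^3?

C^2 = [[3, 0, -4], [2, 5, -6], [-2, -5, 6]]
C^3 = [[1, 10, -8], [9, 15, -22], [-9, -15, 22]]

[[1, 10, -8], [9, 15, -22], [-9, -15, 22]]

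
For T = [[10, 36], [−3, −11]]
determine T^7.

[[388, 1548], [−129, −515]]

tr T = −1 and det T = −2, so the characteristic polynomial is λ² − (−1)λ + (−2) with roots −2 and 1.
Eigenvectors give P = [[−3, −4], [1, 1]] with P⁻¹ = [[1, 4], [−1, −3]], and T = P·diag(−2, 1)·P⁻¹.
Then T^7 = P·diag(−128, 1)·P⁻¹ = [[384, −4], [−128, 1]] · [[1, 4], [−1, −3]] = [[388, 1548], [−129, −515]].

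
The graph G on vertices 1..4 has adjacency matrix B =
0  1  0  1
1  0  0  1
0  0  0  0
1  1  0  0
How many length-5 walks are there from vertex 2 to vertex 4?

The number of length-5 walks from vertex 2 to vertex 4 is entry (2,4) of B⁵, where B is the adjacency matrix.
B² = [[2, 1, 0, 1], [1, 2, 0, 1], [0, 0, 0, 0], [1, 1, 0, 2]]
B³ = [[2, 3, 0, 3], [3, 2, 0, 3], [0, 0, 0, 0], [3, 3, 0, 2]]
B⁴ = [[6, 5, 0, 5], [5, 6, 0, 5], [0, 0, 0, 0], [5, 5, 0, 6]]
B⁵ = [[10, 11, 0, 11], [11, 10, 0, 11], [0, 0, 0, 0], [11, 11, 0, 10]]

11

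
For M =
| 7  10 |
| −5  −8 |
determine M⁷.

[[2443, 4630], [−2315, −4502]]

tr M = −1 and det M = −6, so the characteristic polynomial is λ² − (−1)λ + (−6) with roots 2 and −3.
Eigenvectors give P = [[2, 1], [−1, −1]] with P⁻¹ = [[1, 1], [−1, −2]], and M = P·diag(2, −3)·P⁻¹.
Then M⁷ = P·diag(128, −2187)·P⁻¹ = [[256, −2187], [−128, 2187]] · [[1, 1], [−1, −2]] = [[2443, 4630], [−2315, −4502]].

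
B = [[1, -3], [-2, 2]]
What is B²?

[[7, -9], [-6, 10]]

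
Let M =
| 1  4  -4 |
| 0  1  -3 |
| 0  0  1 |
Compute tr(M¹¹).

M = I + N where N = [[0, 4, -4], [0, 0, -3], [0, 0, 0]] is strictly upper-triangular, so N³ = 0.
(I + N)¹¹ = I + 11·N + 55·N² = [[1, 44, -704], [0, 1, -33], [0, 0, 1]].

3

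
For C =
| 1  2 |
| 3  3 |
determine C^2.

[[7, 8], [12, 15]]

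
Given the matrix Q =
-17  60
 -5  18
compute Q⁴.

tr Q = 1 and det Q = -6, so the characteristic polynomial is λ² − (1)λ + (-6) with roots 3 and -2.
Eigenvectors give P = [[-3, 4], [-1, 1]] with P⁻¹ = [[1, -4], [1, -3]], and Q = P·diag(3, -2)·P⁻¹.
Then Q⁴ = P·diag(81, 16)·P⁻¹ = [[-243, 64], [-81, 16]] · [[1, -4], [1, -3]] = [[-179, 780], [-65, 276]].

[[-179, 780], [-65, 276]]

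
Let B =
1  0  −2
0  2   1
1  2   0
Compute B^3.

B^2 = [[−1, −4, −2], [1, 6, 2], [1, 4, 0]]
B^3 = [[−3, −12, −2], [3, 16, 4], [1, 8, 2]]

[[−3, −12, −2], [3, 16, 4], [1, 8, 2]]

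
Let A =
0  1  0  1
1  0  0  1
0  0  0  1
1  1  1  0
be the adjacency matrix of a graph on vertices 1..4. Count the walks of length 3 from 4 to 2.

4

The number of length-3 walks from vertex 4 to vertex 2 is entry (4,2) of A³, where A is the adjacency matrix.
A² = [[2, 1, 1, 1], [1, 2, 1, 1], [1, 1, 1, 0], [1, 1, 0, 3]]
A³ = [[2, 3, 1, 4], [3, 2, 1, 4], [1, 1, 0, 3], [4, 4, 3, 2]]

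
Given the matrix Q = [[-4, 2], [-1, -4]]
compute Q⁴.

Q² = [[14, -16], [8, 14]]
Q³ = [[-40, 92], [-46, -40]]
Q⁴ = [[68, -448], [224, 68]]

[[68, -448], [224, 68]]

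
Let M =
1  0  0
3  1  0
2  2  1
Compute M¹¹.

M = I + N where N = [[0, 0, 0], [3, 0, 0], [2, 2, 0]] is strictly lower-triangular, so N³ = 0.
(I + N)¹¹ = I + 11·N + 55·N² = [[1, 0, 0], [33, 1, 0], [352, 22, 1]].

[[1, 0, 0], [33, 1, 0], [352, 22, 1]]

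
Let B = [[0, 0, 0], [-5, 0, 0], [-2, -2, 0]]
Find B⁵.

[[0, 0, 0], [0, 0, 0], [0, 0, 0]]

B is strictly triangular, hence nilpotent: B³ = 0, so B⁵ = 0.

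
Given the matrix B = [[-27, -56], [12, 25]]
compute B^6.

[[5097, 10192], [-2184, -4367]]

tr B = -2 and det B = -3, so the characteristic polynomial is λ² − (-2)λ + (-3) with roots -3 and 1.
Eigenvectors give P = [[-7, 2], [3, -1]] with P⁻¹ = [[-1, -2], [-3, -7]], and B = P·diag(-3, 1)·P⁻¹.
Then B^6 = P·diag(729, 1)·P⁻¹ = [[-5103, 2], [2187, -1]] · [[-1, -2], [-3, -7]] = [[5097, 10192], [-2184, -4367]].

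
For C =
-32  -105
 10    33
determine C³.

tr C = 1 and det C = -6, so the characteristic polynomial is λ² − (1)λ + (-6) with roots 3 and -2.
Eigenvectors give P = [[-3, 7], [1, -2]] with P⁻¹ = [[2, 7], [1, 3]], and C = P·diag(3, -2)·P⁻¹.
Then C³ = P·diag(27, -8)·P⁻¹ = [[-81, -56], [27, 16]] · [[2, 7], [1, 3]] = [[-218, -735], [70, 237]].

[[-218, -735], [70, 237]]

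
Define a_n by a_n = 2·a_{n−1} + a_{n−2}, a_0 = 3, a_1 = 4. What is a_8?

With companion matrix T = [[2, 1], [1, 0]], [a_n, a_{n−1}]ᵀ = T·[a_{n−1}, a_{n−2}]ᵀ, so [a_8, a_7]ᵀ = T⁷·[a_1, a_0]ᵀ.
T⁷ = [[408, 169], [169, 70]], giving [a_8, a_7]ᵀ = [[2139], [886]].

2139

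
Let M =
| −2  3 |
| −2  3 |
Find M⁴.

[[−2, 3], [−2, 3]]

M² = M (a projection; rank 1, trace 1), so M⁴ = M.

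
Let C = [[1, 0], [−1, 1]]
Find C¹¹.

C = I + N where N = [[0, 0], [−1, 0]] is strictly lower-triangular, so N² = 0.
(I + N)¹¹ = I + 11·N = [[1, 0], [−11, 1]].

[[1, 0], [−11, 1]]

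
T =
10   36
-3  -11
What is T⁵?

[[100, 396], [-33, -131]]

tr T = -1 and det T = -2, so the characteristic polynomial is λ² − (-1)λ + (-2) with roots -2 and 1.
Eigenvectors give P = [[-3, -4], [1, 1]] with P⁻¹ = [[1, 4], [-1, -3]], and T = P·diag(-2, 1)·P⁻¹.
Then T⁵ = P·diag(-32, 1)·P⁻¹ = [[96, -4], [-32, 1]] · [[1, 4], [-1, -3]] = [[100, 396], [-33, -131]].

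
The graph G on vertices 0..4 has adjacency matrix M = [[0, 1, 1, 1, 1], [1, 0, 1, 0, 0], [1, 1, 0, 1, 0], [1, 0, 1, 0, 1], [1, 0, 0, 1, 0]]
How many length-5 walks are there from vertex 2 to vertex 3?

The number of length-5 walks from vertex 2 to vertex 3 is entry (2,3) of M⁵, where M is the adjacency matrix.
M² = [[4, 1, 2, 2, 1], [1, 2, 1, 2, 1], [2, 1, 3, 1, 2], [2, 2, 1, 3, 1], [1, 1, 2, 1, 2]]
M³ = [[6, 6, 7, 7, 6], [6, 2, 5, 3, 3], [7, 5, 4, 7, 3], [7, 3, 7, 4, 5], [6, 3, 3, 5, 2]]
M⁴ = [[26, 13, 19, 19, 13], [13, 11, 11, 14, 9], [19, 11, 19, 14, 14], [19, 14, 14, 19, 11], [13, 9, 14, 11, 11]]
M⁵ = [[64, 45, 58, 58, 45], [45, 24, 38, 33, 27], [58, 38, 44, 52, 33], [58, 33, 52, 44, 38], [45, 27, 33, 38, 24]]

52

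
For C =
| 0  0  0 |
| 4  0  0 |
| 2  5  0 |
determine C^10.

[[0, 0, 0], [0, 0, 0], [0, 0, 0]]

C is strictly triangular, hence nilpotent: C^3 = 0, so C^10 = 0.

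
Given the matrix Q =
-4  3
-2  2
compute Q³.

Q² = [[10, -6], [4, -2]]
Q³ = [[-28, 18], [-12, 8]]

[[-28, 18], [-12, 8]]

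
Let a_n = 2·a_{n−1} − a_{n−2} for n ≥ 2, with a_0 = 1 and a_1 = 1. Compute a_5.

With companion matrix Q = [[2, −1], [1, 0]], [a_n, a_{n−1}]ᵀ = Q·[a_{n−1}, a_{n−2}]ᵀ, so [a_5, a_4]ᵀ = Q⁴·[a_1, a_0]ᵀ.
Q⁴ = [[5, −4], [4, −3]], giving [a_5, a_4]ᵀ = [[1], [1]].

1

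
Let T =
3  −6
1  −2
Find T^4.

[[3, −6], [1, −2]]

T² = T (a projection; rank 1, trace 1), so T^4 = T.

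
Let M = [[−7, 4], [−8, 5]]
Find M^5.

tr M = −2 and det M = −3, so the characteristic polynomial is λ² − (−2)λ + (−3) with roots 1 and −3.
Eigenvectors give P = [[−1, 1], [−2, 1]] with P⁻¹ = [[1, −1], [2, −1]], and M = P·diag(1, −3)·P⁻¹.
Then M^5 = P·diag(1, −243)·P⁻¹ = [[−1, −243], [−2, −243]] · [[1, −1], [2, −1]] = [[−487, 244], [−488, 245]].

[[−487, 244], [−488, 245]]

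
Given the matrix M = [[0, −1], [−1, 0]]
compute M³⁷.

[[0, −1], [−1, 0]]

M² = I (check: tr M = 0 and det M = −1), so M³⁷ = M since 37 is odd.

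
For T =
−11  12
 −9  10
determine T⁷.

[[−515, 516], [−387, 388]]

tr T = −1 and det T = −2, so the characteristic polynomial is λ² − (−1)λ + (−2) with roots 1 and −2.
Eigenvectors give P = [[−1, −4], [−1, −3]] with P⁻¹ = [[3, −4], [−1, 1]], and T = P·diag(1, −2)·P⁻¹.
Then T⁷ = P·diag(1, −128)·P⁻¹ = [[−1, 512], [−1, 384]] · [[3, −4], [−1, 1]] = [[−515, 516], [−387, 388]].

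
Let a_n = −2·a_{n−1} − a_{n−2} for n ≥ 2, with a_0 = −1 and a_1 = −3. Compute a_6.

With companion matrix B = [[−2, −1], [1, 0]], [a_n, a_{n−1}]ᵀ = B·[a_{n−1}, a_{n−2}]ᵀ, so [a_6, a_5]ᵀ = B^5·[a_1, a_0]ᵀ.
B^5 = [[−6, −5], [5, 4]], giving [a_6, a_5]ᵀ = [[23], [−19]].

23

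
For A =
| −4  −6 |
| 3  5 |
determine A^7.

tr A = 1 and det A = −2, so the characteristic polynomial is λ² − (1)λ + (−2) with roots 2 and −1.
Eigenvectors give P = [[1, 2], [−1, −1]] with P⁻¹ = [[−1, −2], [1, 1]], and A = P·diag(2, −1)·P⁻¹.
Then A^7 = P·diag(128, −1)·P⁻¹ = [[128, −2], [−128, 1]] · [[−1, −2], [1, 1]] = [[−130, −258], [129, 257]].

[[−130, −258], [129, 257]]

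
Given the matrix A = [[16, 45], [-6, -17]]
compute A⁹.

[[2566, 7695], [-1026, -3077]]

tr A = -1 and det A = -2, so the characteristic polynomial is λ² − (-1)λ + (-2) with roots -2 and 1.
Eigenvectors give P = [[-5, -3], [2, 1]] with P⁻¹ = [[1, 3], [-2, -5]], and A = P·diag(-2, 1)·P⁻¹.
Then A⁹ = P·diag(-512, 1)·P⁻¹ = [[2560, -3], [-1024, 1]] · [[1, 3], [-2, -5]] = [[2566, 7695], [-1026, -3077]].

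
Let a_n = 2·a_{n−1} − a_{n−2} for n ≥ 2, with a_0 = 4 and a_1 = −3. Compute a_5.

−31

With companion matrix Q = [[2, −1], [1, 0]], [a_n, a_{n−1}]ᵀ = Q·[a_{n−1}, a_{n−2}]ᵀ, so [a_5, a_4]ᵀ = Q^4·[a_1, a_0]ᵀ.
Q^4 = [[5, −4], [4, −3]], giving [a_5, a_4]ᵀ = [[−31], [−24]].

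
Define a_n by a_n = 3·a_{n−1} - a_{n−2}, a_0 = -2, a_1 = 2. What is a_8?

With companion matrix M = [[3, -1], [1, 0]], [a_n, a_{n−1}]ᵀ = M·[a_{n−1}, a_{n−2}]ᵀ, so [a_8, a_7]ᵀ = M⁷·[a_1, a_0]ᵀ.
M⁷ = [[987, -377], [377, -144]], giving [a_8, a_7]ᵀ = [[2728], [1042]].

2728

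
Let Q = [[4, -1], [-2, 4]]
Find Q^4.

Q^2 = [[18, -8], [-16, 18]]
Q^3 = [[88, -50], [-100, 88]]
Q^4 = [[452, -288], [-576, 452]]

[[452, -288], [-576, 452]]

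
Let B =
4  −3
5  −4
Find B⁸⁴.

B² = I (check: tr B = 0 and det B = −1), so B⁸⁴ = I since 84 is even.

[[1, 0], [0, 1]]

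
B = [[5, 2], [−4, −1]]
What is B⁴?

tr B = 4 and det B = 3, so the characteristic polynomial is λ² − (4)λ + (3) with roots 3 and 1.
Eigenvectors give P = [[−1, −1], [1, 2]] with P⁻¹ = [[−2, −1], [1, 1]], and B = P·diag(3, 1)·P⁻¹.
Then B⁴ = P·diag(81, 1)·P⁻¹ = [[−81, −1], [81, 2]] · [[−2, −1], [1, 1]] = [[161, 80], [−160, −79]].

[[161, 80], [−160, −79]]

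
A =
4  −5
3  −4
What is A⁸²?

A² = I (check: tr A = 0 and det A = −1), so A⁸² = I since 82 is even.

[[1, 0], [0, 1]]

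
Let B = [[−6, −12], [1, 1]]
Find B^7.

[[−8364, −24708], [2059, 6049]]

tr B = −5 and det B = 6, so the characteristic polynomial is λ² − (−5)λ + (6) with roots −3 and −2.
Eigenvectors give P = [[4, −3], [−1, 1]] with P⁻¹ = [[1, 3], [1, 4]], and B = P·diag(−3, −2)·P⁻¹.
Then B^7 = P·diag(−2187, −128)·P⁻¹ = [[−8748, 384], [2187, −128]] · [[1, 3], [1, 4]] = [[−8364, −24708], [2059, 6049]].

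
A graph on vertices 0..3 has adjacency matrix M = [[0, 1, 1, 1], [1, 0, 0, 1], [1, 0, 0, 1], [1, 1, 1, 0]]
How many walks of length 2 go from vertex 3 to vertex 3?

The number of length-2 walks from vertex 3 to vertex 3 is entry (3,3) of M², where M is the adjacency matrix.
M² = [[3, 1, 1, 2], [1, 2, 2, 1], [1, 2, 2, 1], [2, 1, 1, 3]]

3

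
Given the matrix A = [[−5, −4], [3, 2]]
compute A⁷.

tr A = −3 and det A = 2, so the characteristic polynomial is λ² − (−3)λ + (2) with roots −1 and −2.
Eigenvectors give P = [[−1, 4], [1, −3]] with P⁻¹ = [[3, 4], [1, 1]], and A = P·diag(−1, −2)·P⁻¹.
Then A⁷ = P·diag(−1, −128)·P⁻¹ = [[1, −512], [−1, 384]] · [[3, 4], [1, 1]] = [[−509, −508], [381, 380]].

[[−509, −508], [381, 380]]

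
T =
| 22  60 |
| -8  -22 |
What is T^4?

tr T = 0 and det T = -4, so the characteristic polynomial is λ² − (0)λ + (-4) with roots -2 and 2.
Eigenvectors give P = [[-5, 3], [2, -1]] with P⁻¹ = [[1, 3], [2, 5]], and T = P·diag(-2, 2)·P⁻¹.
Then T^4 = P·diag(16, 16)·P⁻¹ = [[-80, 48], [32, -16]] · [[1, 3], [2, 5]] = [[16, 0], [0, 16]].

[[16, 0], [0, 16]]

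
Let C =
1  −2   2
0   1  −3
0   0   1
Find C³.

C = I + N where N = [[0, −2, 2], [0, 0, −3], [0, 0, 0]] is strictly upper-triangular, so N³ = 0.
(I + N)³ = I + 3·N + 3·N² = [[1, −6, 24], [0, 1, −9], [0, 0, 1]].

[[1, −6, 24], [0, 1, −9], [0, 0, 1]]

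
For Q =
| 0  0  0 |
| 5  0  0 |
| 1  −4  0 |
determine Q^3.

Q is strictly triangular, hence nilpotent: Q^3 = 0, so Q^3 = 0.

[[0, 0, 0], [0, 0, 0], [0, 0, 0]]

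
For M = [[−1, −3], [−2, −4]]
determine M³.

[[−37, −81], [−54, −118]]

M² = [[7, 15], [10, 22]]
M³ = [[−37, −81], [−54, −118]]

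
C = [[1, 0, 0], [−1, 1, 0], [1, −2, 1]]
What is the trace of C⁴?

C = I + N where N = [[0, 0, 0], [−1, 0, 0], [1, −2, 0]] is strictly lower-triangular, so N³ = 0.
(I + N)⁴ = I + 4·N + 6·N² = [[1, 0, 0], [−4, 1, 0], [16, −8, 1]].

3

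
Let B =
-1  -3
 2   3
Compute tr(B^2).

-2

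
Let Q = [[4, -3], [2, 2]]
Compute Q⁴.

Q² = [[10, -18], [12, -2]]
Q³ = [[4, -66], [44, -40]]
Q⁴ = [[-116, -144], [96, -212]]

[[-116, -144], [96, -212]]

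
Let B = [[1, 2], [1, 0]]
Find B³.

[[5, 6], [3, 2]]

B² = [[3, 2], [1, 2]]
B³ = [[5, 6], [3, 2]]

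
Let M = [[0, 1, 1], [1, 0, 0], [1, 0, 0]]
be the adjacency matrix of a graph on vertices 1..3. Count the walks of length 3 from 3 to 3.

The number of length-3 walks from vertex 3 to vertex 3 is entry (3,3) of M^3, where M is the adjacency matrix.
M^2 = [[2, 0, 0], [0, 1, 1], [0, 1, 1]]
M^3 = [[0, 2, 2], [2, 0, 0], [2, 0, 0]]

0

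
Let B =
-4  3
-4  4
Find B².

[[4, 0], [0, 4]]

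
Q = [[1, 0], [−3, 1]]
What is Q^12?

Q = I + N where N = [[0, 0], [−3, 0]] is strictly lower-triangular, so N^2 = 0.
(I + N)^12 = I + 12·N = [[1, 0], [−36, 1]].

[[1, 0], [−36, 1]]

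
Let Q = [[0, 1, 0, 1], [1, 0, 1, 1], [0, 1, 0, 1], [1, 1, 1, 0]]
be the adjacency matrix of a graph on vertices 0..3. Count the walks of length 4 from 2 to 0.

10

The number of length-4 walks from vertex 2 to vertex 0 is entry (2,0) of Q⁴, where Q is the adjacency matrix.
Q² = [[2, 1, 2, 1], [1, 3, 1, 2], [2, 1, 2, 1], [1, 2, 1, 3]]
Q³ = [[2, 5, 2, 5], [5, 4, 5, 5], [2, 5, 2, 5], [5, 5, 5, 4]]
Q⁴ = [[10, 9, 10, 9], [9, 15, 9, 14], [10, 9, 10, 9], [9, 14, 9, 15]]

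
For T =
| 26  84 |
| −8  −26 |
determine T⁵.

[[416, 1344], [−128, −416]]

tr T = 0 and det T = −4, so the characteristic polynomial is λ² − (0)λ + (−4) with roots 2 and −2.
Eigenvectors give P = [[−7, −3], [2, 1]] with P⁻¹ = [[−1, −3], [2, 7]], and T = P·diag(2, −2)·P⁻¹.
Then T⁵ = P·diag(32, −32)·P⁻¹ = [[−224, 96], [64, −32]] · [[−1, −3], [2, 7]] = [[416, 1344], [−128, −416]].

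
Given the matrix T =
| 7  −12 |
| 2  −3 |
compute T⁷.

tr T = 4 and det T = 3, so the characteristic polynomial is λ² − (4)λ + (3) with roots 1 and 3.
Eigenvectors give P = [[2, 3], [1, 1]] with P⁻¹ = [[−1, 3], [1, −2]], and T = P·diag(1, 3)·P⁻¹.
Then T⁷ = P·diag(1, 2187)·P⁻¹ = [[2, 6561], [1, 2187]] · [[−1, 3], [1, −2]] = [[6559, −13116], [2186, −4371]].

[[6559, −13116], [2186, −4371]]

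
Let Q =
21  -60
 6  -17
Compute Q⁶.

[[7281, -21840], [2184, -6551]]

tr Q = 4 and det Q = 3, so the characteristic polynomial is λ² − (4)λ + (3) with roots 1 and 3.
Eigenvectors give P = [[3, 10], [1, 3]] with P⁻¹ = [[-3, 10], [1, -3]], and Q = P·diag(1, 3)·P⁻¹.
Then Q⁶ = P·diag(1, 729)·P⁻¹ = [[3, 7290], [1, 2187]] · [[-3, 10], [1, -3]] = [[7281, -21840], [2184, -6551]].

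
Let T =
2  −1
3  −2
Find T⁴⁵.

T² = I (check: tr T = 0 and det T = −1), so T⁴⁵ = T since 45 is odd.

[[2, −1], [3, −2]]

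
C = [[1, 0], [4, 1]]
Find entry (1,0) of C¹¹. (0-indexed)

C = I + N where N = [[0, 0], [4, 0]] is strictly lower-triangular, so N² = 0.
(I + N)¹¹ = I + 11·N = [[1, 0], [44, 1]].

44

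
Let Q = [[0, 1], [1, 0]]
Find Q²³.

Q² = I (check: tr Q = 0 and det Q = -1), so Q²³ = Q since 23 is odd.

[[0, 1], [1, 0]]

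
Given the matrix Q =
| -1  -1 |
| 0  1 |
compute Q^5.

[[-1, -1], [0, 1]]

Q² = I (check: tr Q = 0 and det Q = -1), so Q^5 = Q since 5 is odd.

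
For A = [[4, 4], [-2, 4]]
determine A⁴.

A² = [[8, 32], [-16, 8]]
A³ = [[-32, 160], [-80, -32]]
A⁴ = [[-448, 512], [-256, -448]]

[[-448, 512], [-256, -448]]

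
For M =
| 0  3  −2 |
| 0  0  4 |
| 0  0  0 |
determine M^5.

M is strictly triangular, hence nilpotent: M^3 = 0, so M^5 = 0.

[[0, 0, 0], [0, 0, 0], [0, 0, 0]]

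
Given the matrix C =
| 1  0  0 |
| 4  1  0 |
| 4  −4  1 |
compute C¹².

C = I + N where N = [[0, 0, 0], [4, 0, 0], [4, −4, 0]] is strictly lower-triangular, so N³ = 0.
(I + N)¹² = I + 12·N + 66·N² = [[1, 0, 0], [48, 1, 0], [−1008, −48, 1]].

[[1, 0, 0], [48, 1, 0], [−1008, −48, 1]]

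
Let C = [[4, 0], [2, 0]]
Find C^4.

C^2 = [[16, 0], [8, 0]]
C^3 = [[64, 0], [32, 0]]
C^4 = [[256, 0], [128, 0]]

[[256, 0], [128, 0]]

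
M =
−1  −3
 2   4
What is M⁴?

[[−29, −45], [30, 46]]

tr M = 3 and det M = 2, so the characteristic polynomial is λ² − (3)λ + (2) with roots 1 and 2.
Eigenvectors give P = [[3, −1], [−2, 1]] with P⁻¹ = [[1, 1], [2, 3]], and M = P·diag(1, 2)·P⁻¹.
Then M⁴ = P·diag(1, 16)·P⁻¹ = [[3, −16], [−2, 16]] · [[1, 1], [2, 3]] = [[−29, −45], [30, 46]].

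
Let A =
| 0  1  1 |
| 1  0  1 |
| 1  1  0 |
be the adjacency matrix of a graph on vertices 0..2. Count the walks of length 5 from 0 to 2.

The number of length-5 walks from vertex 0 to vertex 2 is entry (0,2) of A^5, where A is the adjacency matrix.
A^2 = [[2, 1, 1], [1, 2, 1], [1, 1, 2]]
A^3 = [[2, 3, 3], [3, 2, 3], [3, 3, 2]]
A^4 = [[6, 5, 5], [5, 6, 5], [5, 5, 6]]
A^5 = [[10, 11, 11], [11, 10, 11], [11, 11, 10]]

11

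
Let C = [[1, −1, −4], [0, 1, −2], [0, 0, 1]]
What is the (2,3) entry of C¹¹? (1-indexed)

C = I + N where N = [[0, −1, −4], [0, 0, −2], [0, 0, 0]] is strictly upper-triangular, so N³ = 0.
(I + N)¹¹ = I + 11·N + 55·N² = [[1, −11, 66], [0, 1, −22], [0, 0, 1]].

−22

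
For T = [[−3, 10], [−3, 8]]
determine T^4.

tr T = 5 and det T = 6, so the characteristic polynomial is λ² − (5)λ + (6) with roots 3 and 2.
Eigenvectors give P = [[−5, −2], [−3, −1]] with P⁻¹ = [[1, −2], [−3, 5]], and T = P·diag(3, 2)·P⁻¹.
Then T^4 = P·diag(81, 16)·P⁻¹ = [[−405, −32], [−243, −16]] · [[1, −2], [−3, 5]] = [[−309, 650], [−195, 406]].

[[−309, 650], [−195, 406]]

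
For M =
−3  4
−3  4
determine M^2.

[[−3, 4], [−3, 4]]

M² = M (a projection; rank 1, trace 1), so M^2 = M.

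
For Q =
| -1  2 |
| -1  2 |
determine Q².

Q² = Q (a projection; rank 1, trace 1), so Q² = Q.

[[-1, 2], [-1, 2]]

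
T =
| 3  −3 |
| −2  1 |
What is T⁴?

[[321, −264], [−176, 145]]

T² = [[15, −12], [−8, 7]]
T³ = [[69, −57], [−38, 31]]
T⁴ = [[321, −264], [−176, 145]]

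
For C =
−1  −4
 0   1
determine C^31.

C² = I (check: tr C = 0 and det C = −1), so C^31 = C since 31 is odd.

[[−1, −4], [0, 1]]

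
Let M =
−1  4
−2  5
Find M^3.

tr M = 4 and det M = 3, so the characteristic polynomial is λ² − (4)λ + (3) with roots 3 and 1.
Eigenvectors give P = [[1, 2], [1, 1]] with P⁻¹ = [[−1, 2], [1, −1]], and M = P·diag(3, 1)·P⁻¹.
Then M^3 = P·diag(27, 1)·P⁻¹ = [[27, 2], [27, 1]] · [[−1, 2], [1, −1]] = [[−25, 52], [−26, 53]].

[[−25, 52], [−26, 53]]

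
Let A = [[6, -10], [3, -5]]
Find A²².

A² = A (a projection; rank 1, trace 1), so A²² = A.

[[6, -10], [3, -5]]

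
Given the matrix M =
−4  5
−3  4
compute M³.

M² = I (check: tr M = 0 and det M = −1), so M³ = M since 3 is odd.

[[−4, 5], [−3, 4]]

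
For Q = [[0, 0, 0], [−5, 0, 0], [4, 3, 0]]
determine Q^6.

Q is strictly triangular, hence nilpotent: Q^3 = 0, so Q^6 = 0.

[[0, 0, 0], [0, 0, 0], [0, 0, 0]]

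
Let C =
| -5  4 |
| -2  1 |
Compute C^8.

[[13121, -13120], [6560, -6559]]

tr C = -4 and det C = 3, so the characteristic polynomial is λ² − (-4)λ + (3) with roots -3 and -1.
Eigenvectors give P = [[2, 1], [1, 1]] with P⁻¹ = [[1, -1], [-1, 2]], and C = P·diag(-3, -1)·P⁻¹.
Then C^8 = P·diag(6561, 1)·P⁻¹ = [[13122, 1], [6561, 1]] · [[1, -1], [-1, 2]] = [[13121, -13120], [6560, -6559]].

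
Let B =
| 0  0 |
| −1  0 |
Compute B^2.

B is strictly triangular, hence nilpotent: B^2 = 0, so B^2 = 0.

[[0, 0], [0, 0]]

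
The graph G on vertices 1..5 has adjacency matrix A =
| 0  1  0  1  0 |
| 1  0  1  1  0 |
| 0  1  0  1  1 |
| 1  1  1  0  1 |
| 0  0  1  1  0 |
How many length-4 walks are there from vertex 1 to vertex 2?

The number of length-4 walks from vertex 1 to vertex 2 is entry (1,2) of A⁴, where A is the adjacency matrix.
A² = [[2, 1, 2, 1, 1], [1, 3, 1, 2, 2], [2, 1, 3, 2, 1], [1, 2, 2, 4, 1], [1, 2, 1, 1, 2]]
A³ = [[2, 5, 3, 6, 3], [5, 4, 7, 7, 3], [3, 7, 4, 7, 5], [6, 7, 7, 6, 6], [3, 3, 5, 6, 2]]
A⁴ = [[11, 11, 14, 13, 9], [11, 19, 14, 19, 14], [14, 14, 19, 19, 11], [13, 19, 19, 26, 13], [9, 14, 11, 13, 11]]

11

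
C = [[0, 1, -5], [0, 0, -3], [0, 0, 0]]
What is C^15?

C is strictly triangular, hence nilpotent: C^3 = 0, so C^15 = 0.

[[0, 0, 0], [0, 0, 0], [0, 0, 0]]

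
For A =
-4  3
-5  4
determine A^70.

[[1, 0], [0, 1]]

A² = I (check: tr A = 0 and det A = -1), so A^70 = I since 70 is even.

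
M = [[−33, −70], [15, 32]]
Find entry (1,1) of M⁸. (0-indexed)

−37574

tr M = −1 and det M = −6, so the characteristic polynomial is λ² − (−1)λ + (−6) with roots 2 and −3.
Eigenvectors give P = [[−2, 7], [1, −3]] with P⁻¹ = [[3, 7], [1, 2]], and M = P·diag(2, −3)·P⁻¹.
Then M⁸ = P·diag(256, 6561)·P⁻¹ = [[−512, 45927], [256, −19683]] · [[3, 7], [1, 2]] = [[44391, 88270], [−18915, −37574]].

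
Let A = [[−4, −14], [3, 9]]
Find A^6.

[[−3926, −9310], [1995, 4719]]

tr A = 5 and det A = 6, so the characteristic polynomial is λ² − (5)λ + (6) with roots 2 and 3.
Eigenvectors give P = [[7, −2], [−3, 1]] with P⁻¹ = [[1, 2], [3, 7]], and A = P·diag(2, 3)·P⁻¹.
Then A^6 = P·diag(64, 729)·P⁻¹ = [[448, −1458], [−192, 729]] · [[1, 2], [3, 7]] = [[−3926, −9310], [1995, 4719]].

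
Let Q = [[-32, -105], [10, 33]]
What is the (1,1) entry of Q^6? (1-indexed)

-3926

tr Q = 1 and det Q = -6, so the characteristic polynomial is λ² − (1)λ + (-6) with roots 3 and -2.
Eigenvectors give P = [[3, 7], [-1, -2]] with P⁻¹ = [[-2, -7], [1, 3]], and Q = P·diag(3, -2)·P⁻¹.
Then Q^6 = P·diag(729, 64)·P⁻¹ = [[2187, 448], [-729, -128]] · [[-2, -7], [1, 3]] = [[-3926, -13965], [1330, 4719]].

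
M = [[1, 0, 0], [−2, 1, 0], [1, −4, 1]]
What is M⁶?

[[1, 0, 0], [−12, 1, 0], [126, −24, 1]]

M = I + N where N = [[0, 0, 0], [−2, 0, 0], [1, −4, 0]] is strictly lower-triangular, so N³ = 0.
(I + N)⁶ = I + 6·N + 15·N² = [[1, 0, 0], [−12, 1, 0], [126, −24, 1]].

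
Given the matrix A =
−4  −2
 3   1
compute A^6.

[[190, 126], [−189, −125]]

tr A = −3 and det A = 2, so the characteristic polynomial is λ² − (−3)λ + (2) with roots −1 and −2.
Eigenvectors give P = [[−2, −1], [3, 1]] with P⁻¹ = [[1, 1], [−3, −2]], and A = P·diag(−1, −2)·P⁻¹.
Then A^6 = P·diag(1, 64)·P⁻¹ = [[−2, −64], [3, 64]] · [[1, 1], [−3, −2]] = [[190, 126], [−189, −125]].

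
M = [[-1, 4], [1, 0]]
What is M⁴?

[[29, -36], [-9, 20]]

M² = [[5, -4], [-1, 4]]
M³ = [[-9, 20], [5, -4]]
M⁴ = [[29, -36], [-9, 20]]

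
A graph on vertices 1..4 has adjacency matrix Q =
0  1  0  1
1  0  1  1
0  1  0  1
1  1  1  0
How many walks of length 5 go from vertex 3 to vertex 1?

18

The number of length-5 walks from vertex 3 to vertex 1 is entry (3,1) of Q⁵, where Q is the adjacency matrix.
Q² = [[2, 1, 2, 1], [1, 3, 1, 2], [2, 1, 2, 1], [1, 2, 1, 3]]
Q³ = [[2, 5, 2, 5], [5, 4, 5, 5], [2, 5, 2, 5], [5, 5, 5, 4]]
Q⁴ = [[10, 9, 10, 9], [9, 15, 9, 14], [10, 9, 10, 9], [9, 14, 9, 15]]
Q⁵ = [[18, 29, 18, 29], [29, 32, 29, 33], [18, 29, 18, 29], [29, 33, 29, 32]]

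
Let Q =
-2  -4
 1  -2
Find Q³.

Q² = [[0, 16], [-4, 0]]
Q³ = [[16, -32], [8, 16]]

[[16, -32], [8, 16]]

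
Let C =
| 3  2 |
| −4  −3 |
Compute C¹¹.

[[3, 2], [−4, −3]]

C² = I (check: tr C = 0 and det C = −1), so C¹¹ = C since 11 is odd.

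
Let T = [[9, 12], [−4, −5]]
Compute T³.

[[105, 156], [−52, −77]]

tr T = 4 and det T = 3, so the characteristic polynomial is λ² − (4)λ + (3) with roots 3 and 1.
Eigenvectors give P = [[2, 3], [−1, −2]] with P⁻¹ = [[2, 3], [−1, −2]], and T = P·diag(3, 1)·P⁻¹.
Then T³ = P·diag(27, 1)·P⁻¹ = [[54, 3], [−27, −2]] · [[2, 3], [−1, −2]] = [[105, 156], [−52, −77]].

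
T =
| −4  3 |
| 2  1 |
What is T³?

T² = [[22, −9], [−6, 7]]
T³ = [[−106, 57], [38, −11]]

[[−106, 57], [38, −11]]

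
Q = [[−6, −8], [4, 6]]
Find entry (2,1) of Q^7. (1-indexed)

256

tr Q = 0 and det Q = −4, so the characteristic polynomial is λ² − (0)λ + (−4) with roots −2 and 2.
Eigenvectors give P = [[2, −1], [−1, 1]] with P⁻¹ = [[1, 1], [1, 2]], and Q = P·diag(−2, 2)·P⁻¹.
Then Q^7 = P·diag(−128, 128)·P⁻¹ = [[−256, −128], [128, 128]] · [[1, 1], [1, 2]] = [[−384, −512], [256, 384]].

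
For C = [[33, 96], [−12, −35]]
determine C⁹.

[[157473, 472416], [−59052, −177155]]

tr C = −2 and det C = −3, so the characteristic polynomial is λ² − (−2)λ + (−3) with roots −3 and 1.
Eigenvectors give P = [[8, 3], [−3, −1]] with P⁻¹ = [[−1, −3], [3, 8]], and C = P·diag(−3, 1)·P⁻¹.
Then C⁹ = P·diag(−19683, 1)·P⁻¹ = [[−157464, 3], [59049, −1]] · [[−1, −3], [3, 8]] = [[157473, 472416], [−59052, −177155]].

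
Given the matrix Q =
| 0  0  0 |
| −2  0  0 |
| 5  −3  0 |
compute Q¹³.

[[0, 0, 0], [0, 0, 0], [0, 0, 0]]

Q is strictly triangular, hence nilpotent: Q³ = 0, so Q¹³ = 0.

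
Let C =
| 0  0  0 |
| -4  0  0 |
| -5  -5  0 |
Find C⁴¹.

[[0, 0, 0], [0, 0, 0], [0, 0, 0]]

C is strictly triangular, hence nilpotent: C³ = 0, so C⁴¹ = 0.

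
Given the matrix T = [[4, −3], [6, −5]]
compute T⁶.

[[−62, 63], [−126, 127]]

tr T = −1 and det T = −2, so the characteristic polynomial is λ² − (−1)λ + (−2) with roots 1 and −2.
Eigenvectors give P = [[1, −1], [1, −2]] with P⁻¹ = [[2, −1], [1, −1]], and T = P·diag(1, −2)·P⁻¹.
Then T⁶ = P·diag(1, 64)·P⁻¹ = [[1, −64], [1, −128]] · [[2, −1], [1, −1]] = [[−62, 63], [−126, 127]].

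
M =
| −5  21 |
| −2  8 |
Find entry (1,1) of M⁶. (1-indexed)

−377

tr M = 3 and det M = 2, so the characteristic polynomial is λ² − (3)λ + (2) with roots 2 and 1.
Eigenvectors give P = [[3, 7], [1, 2]] with P⁻¹ = [[−2, 7], [1, −3]], and M = P·diag(2, 1)·P⁻¹.
Then M⁶ = P·diag(64, 1)·P⁻¹ = [[192, 7], [64, 2]] · [[−2, 7], [1, −3]] = [[−377, 1323], [−126, 442]].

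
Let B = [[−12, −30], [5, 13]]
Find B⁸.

tr B = 1 and det B = −6, so the characteristic polynomial is λ² − (1)λ + (−6) with roots 3 and −2.
Eigenvectors give P = [[−2, 3], [1, −1]] with P⁻¹ = [[1, 3], [1, 2]], and B = P·diag(3, −2)·P⁻¹.
Then B⁸ = P·diag(6561, 256)·P⁻¹ = [[−13122, 768], [6561, −256]] · [[1, 3], [1, 2]] = [[−12354, −37830], [6305, 19171]].

[[−12354, −37830], [6305, 19171]]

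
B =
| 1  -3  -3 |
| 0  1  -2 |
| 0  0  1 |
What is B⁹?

[[1, -27, 189], [0, 1, -18], [0, 0, 1]]

B = I + N where N = [[0, -3, -3], [0, 0, -2], [0, 0, 0]] is strictly upper-triangular, so N³ = 0.
(I + N)⁹ = I + 9·N + 36·N² = [[1, -27, 189], [0, 1, -18], [0, 0, 1]].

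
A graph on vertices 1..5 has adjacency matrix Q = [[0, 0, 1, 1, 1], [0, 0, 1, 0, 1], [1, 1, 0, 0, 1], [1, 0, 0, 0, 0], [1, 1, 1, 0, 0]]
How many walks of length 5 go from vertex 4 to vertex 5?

The number of length-5 walks from vertex 4 to vertex 5 is entry (4,5) of Q^5, where Q is the adjacency matrix.
Q^2 = [[3, 2, 1, 0, 1], [2, 2, 1, 0, 1], [1, 1, 3, 1, 2], [0, 0, 1, 1, 1], [1, 1, 2, 1, 3]]
Q^3 = [[2, 2, 6, 3, 6], [2, 2, 5, 2, 5], [6, 5, 4, 1, 5], [3, 2, 1, 0, 1], [6, 5, 5, 1, 4]]
Q^4 = [[15, 12, 10, 2, 10], [12, 10, 9, 2, 9], [10, 9, 16, 6, 15], [2, 2, 6, 3, 6], [10, 9, 15, 6, 16]]
Q^5 = [[22, 20, 37, 15, 37], [20, 18, 31, 12, 31], [37, 31, 34, 10, 35], [15, 12, 10, 2, 10], [37, 31, 35, 10, 34]]

10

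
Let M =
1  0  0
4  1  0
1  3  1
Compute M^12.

M = I + N where N = [[0, 0, 0], [4, 0, 0], [1, 3, 0]] is strictly lower-triangular, so N^3 = 0.
(I + N)^12 = I + 12·N + 66·N^2 = [[1, 0, 0], [48, 1, 0], [804, 36, 1]].

[[1, 0, 0], [48, 1, 0], [804, 36, 1]]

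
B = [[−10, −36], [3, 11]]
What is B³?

[[−28, −108], [9, 35]]

tr B = 1 and det B = −2, so the characteristic polynomial is λ² − (1)λ + (−2) with roots −1 and 2.
Eigenvectors give P = [[4, −3], [−1, 1]] with P⁻¹ = [[1, 3], [1, 4]], and B = P·diag(−1, 2)·P⁻¹.
Then B³ = P·diag(−1, 8)·P⁻¹ = [[−4, −24], [1, 8]] · [[1, 3], [1, 4]] = [[−28, −108], [9, 35]].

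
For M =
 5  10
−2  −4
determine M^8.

[[5, 10], [−2, −4]]

M² = M (a projection; rank 1, trace 1), so M^8 = M.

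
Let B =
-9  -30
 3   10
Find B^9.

B² = B (a projection; rank 1, trace 1), so B^9 = B.

[[-9, -30], [3, 10]]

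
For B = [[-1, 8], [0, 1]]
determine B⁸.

B² = I (check: tr B = 0 and det B = -1), so B⁸ = I since 8 is even.

[[1, 0], [0, 1]]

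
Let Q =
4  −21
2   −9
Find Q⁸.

tr Q = −5 and det Q = 6, so the characteristic polynomial is λ² − (−5)λ + (6) with roots −2 and −3.
Eigenvectors give P = [[7, 3], [2, 1]] with P⁻¹ = [[1, −3], [−2, 7]], and Q = P·diag(−2, −3)·P⁻¹.
Then Q⁸ = P·diag(256, 6561)·P⁻¹ = [[1792, 19683], [512, 6561]] · [[1, −3], [−2, 7]] = [[−37574, 132405], [−12610, 44391]].

[[−37574, 132405], [−12610, 44391]]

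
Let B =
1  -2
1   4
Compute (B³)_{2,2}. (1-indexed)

46

tr B = 5 and det B = 6, so the characteristic polynomial is λ² − (5)λ + (6) with roots 2 and 3.
Eigenvectors give P = [[-2, -1], [1, 1]] with P⁻¹ = [[-1, -1], [1, 2]], and B = P·diag(2, 3)·P⁻¹.
Then B³ = P·diag(8, 27)·P⁻¹ = [[-16, -27], [8, 27]] · [[-1, -1], [1, 2]] = [[-11, -38], [19, 46]].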